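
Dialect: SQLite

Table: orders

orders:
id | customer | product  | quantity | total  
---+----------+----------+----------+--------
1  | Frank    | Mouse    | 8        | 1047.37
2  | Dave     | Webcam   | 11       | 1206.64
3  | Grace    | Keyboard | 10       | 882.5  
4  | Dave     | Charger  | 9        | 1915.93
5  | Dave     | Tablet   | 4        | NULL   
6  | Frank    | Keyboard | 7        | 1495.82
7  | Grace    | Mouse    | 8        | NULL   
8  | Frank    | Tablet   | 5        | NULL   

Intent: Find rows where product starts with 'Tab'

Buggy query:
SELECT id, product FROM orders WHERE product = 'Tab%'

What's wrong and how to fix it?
Bug: '=' compares the literal string including the % character; pattern matching needs LIKE

Fix: Replace '=' with LIKE so 'Tab%' is treated as a pattern

Corrected query:
SELECT id, product FROM orders WHERE product LIKE 'Tab%'

Result:
id | product
---+--------
5  | Tablet 
8  | Tablet 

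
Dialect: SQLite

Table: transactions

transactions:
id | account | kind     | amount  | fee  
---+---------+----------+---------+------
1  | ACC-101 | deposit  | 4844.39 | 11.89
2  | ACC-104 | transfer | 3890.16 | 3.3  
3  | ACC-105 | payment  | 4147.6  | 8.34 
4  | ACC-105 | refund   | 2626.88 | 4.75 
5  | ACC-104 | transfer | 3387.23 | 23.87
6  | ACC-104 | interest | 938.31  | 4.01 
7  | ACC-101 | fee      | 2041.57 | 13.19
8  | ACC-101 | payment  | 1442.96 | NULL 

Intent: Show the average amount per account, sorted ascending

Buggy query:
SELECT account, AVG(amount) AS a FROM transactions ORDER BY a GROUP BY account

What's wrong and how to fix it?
Bug: ORDER BY appears before GROUP BY; SQL clause order requires GROUP BY first

Fix: Reorder: SELECT … FROM … GROUP BY … ORDER BY …

Corrected query:
SELECT account, AVG(amount) AS a FROM transactions GROUP BY account ORDER BY a

Result:
account | a          
--------+------------
ACC-104 | 2738.566667
ACC-101 | 2776.306667
ACC-105 | 3387.24    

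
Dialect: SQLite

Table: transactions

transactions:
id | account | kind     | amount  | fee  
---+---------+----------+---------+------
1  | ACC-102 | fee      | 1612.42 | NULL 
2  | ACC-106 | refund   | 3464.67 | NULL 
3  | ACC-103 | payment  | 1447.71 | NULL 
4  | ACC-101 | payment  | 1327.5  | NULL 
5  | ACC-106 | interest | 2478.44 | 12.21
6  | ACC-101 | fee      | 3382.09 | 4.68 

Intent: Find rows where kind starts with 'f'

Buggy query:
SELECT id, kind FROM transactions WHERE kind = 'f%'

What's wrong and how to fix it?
Bug: '=' compares the literal string including the % character; pattern matching needs LIKE

Fix: Use LIKE for wildcard pattern matching

Corrected query:
SELECT id, kind FROM transactions WHERE kind LIKE 'f%'

Result:
id | kind
---+-----
1  | fee 
6  | fee 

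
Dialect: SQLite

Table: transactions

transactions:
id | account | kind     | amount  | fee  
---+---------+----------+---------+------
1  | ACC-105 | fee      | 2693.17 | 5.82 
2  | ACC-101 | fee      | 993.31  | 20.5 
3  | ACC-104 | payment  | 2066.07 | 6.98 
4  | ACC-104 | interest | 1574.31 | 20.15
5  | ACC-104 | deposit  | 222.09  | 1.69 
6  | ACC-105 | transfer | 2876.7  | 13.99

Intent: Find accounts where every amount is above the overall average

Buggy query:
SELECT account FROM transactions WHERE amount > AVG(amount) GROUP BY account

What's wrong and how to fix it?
Bug: WHERE evaluates per row before aggregation, so AVG() is unavailable

Fix: Compute the overall average in a scalar subquery and compare each group's MIN against it in HAVING

Corrected query:
SELECT account FROM transactions GROUP BY account HAVING MIN(amount) > (SELECT AVG(amount) FROM transactions)

Result:
account
-------
ACC-105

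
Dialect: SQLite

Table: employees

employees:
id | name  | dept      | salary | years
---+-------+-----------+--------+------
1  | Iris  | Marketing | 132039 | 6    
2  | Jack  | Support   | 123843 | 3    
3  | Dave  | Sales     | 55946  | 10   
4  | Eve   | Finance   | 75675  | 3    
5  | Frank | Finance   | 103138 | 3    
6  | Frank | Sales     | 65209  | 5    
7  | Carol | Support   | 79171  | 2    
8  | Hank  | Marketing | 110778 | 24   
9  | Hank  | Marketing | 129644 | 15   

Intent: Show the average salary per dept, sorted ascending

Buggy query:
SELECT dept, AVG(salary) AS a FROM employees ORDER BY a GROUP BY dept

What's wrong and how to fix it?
Bug: ORDER BY appears before GROUP BY; SQL clause order requires GROUP BY first

Fix: Reorder: SELECT … FROM … GROUP BY … ORDER BY …

Corrected query:
SELECT dept, AVG(salary) AS a FROM employees GROUP BY dept ORDER BY a

Result:
dept      | a            
----------+--------------
Sales     | 60577.5      
Finance   | 89406.5      
Support   | 101507       
Marketing | 124153.666667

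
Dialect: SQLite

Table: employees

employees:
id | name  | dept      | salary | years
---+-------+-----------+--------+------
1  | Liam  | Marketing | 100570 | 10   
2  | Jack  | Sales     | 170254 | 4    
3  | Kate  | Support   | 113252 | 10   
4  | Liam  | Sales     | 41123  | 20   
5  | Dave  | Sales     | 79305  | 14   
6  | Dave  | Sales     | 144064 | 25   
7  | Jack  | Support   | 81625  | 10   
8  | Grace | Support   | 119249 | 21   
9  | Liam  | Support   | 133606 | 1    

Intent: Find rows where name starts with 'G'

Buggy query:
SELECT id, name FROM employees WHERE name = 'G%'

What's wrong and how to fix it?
Bug: Wildcards only work with LIKE; '=' treats '%' as a literal character

Fix: Replace '=' with LIKE so 'G%' is treated as a pattern

Corrected query:
SELECT id, name FROM employees WHERE name LIKE 'G%'

Result:
id | name 
---+------
8  | Grace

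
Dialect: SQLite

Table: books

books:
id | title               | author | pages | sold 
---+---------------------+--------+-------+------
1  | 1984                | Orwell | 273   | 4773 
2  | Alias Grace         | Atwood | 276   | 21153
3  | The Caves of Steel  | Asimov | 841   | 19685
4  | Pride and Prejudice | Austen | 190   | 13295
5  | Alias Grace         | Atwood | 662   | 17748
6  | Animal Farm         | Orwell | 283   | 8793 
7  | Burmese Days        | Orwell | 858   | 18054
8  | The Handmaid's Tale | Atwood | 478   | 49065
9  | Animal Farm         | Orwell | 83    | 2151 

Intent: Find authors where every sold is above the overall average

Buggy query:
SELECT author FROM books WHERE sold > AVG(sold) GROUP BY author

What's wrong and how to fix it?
Bug: AVG() is an aggregate; it can't sit directly in WHERE

Fix: Use a subquery for AVG and a HAVING MIN(...) filter so the condition holds for every row in the group

Corrected query:
SELECT author FROM books GROUP BY author HAVING MIN(sold) > (SELECT AVG(sold) FROM books)

Result:
author
------
Asimov
Atwood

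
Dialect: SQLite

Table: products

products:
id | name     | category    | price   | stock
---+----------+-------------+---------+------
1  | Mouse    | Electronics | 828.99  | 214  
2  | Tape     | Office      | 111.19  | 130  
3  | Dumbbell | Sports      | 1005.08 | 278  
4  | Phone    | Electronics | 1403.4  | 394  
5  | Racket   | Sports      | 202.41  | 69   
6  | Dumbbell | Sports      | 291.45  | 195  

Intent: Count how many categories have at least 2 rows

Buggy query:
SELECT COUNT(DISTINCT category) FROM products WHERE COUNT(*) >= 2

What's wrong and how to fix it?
Bug: COUNT(*) cannot appear in WHERE; the per-group count doesn't exist yet

Fix: Use a subquery that GROUPs and filters with HAVING, then count its rows

Corrected query:
SELECT COUNT(*) FROM (SELECT category FROM products GROUP BY category HAVING COUNT(*) >= 2)

Result:
COUNT(*)
--------
2       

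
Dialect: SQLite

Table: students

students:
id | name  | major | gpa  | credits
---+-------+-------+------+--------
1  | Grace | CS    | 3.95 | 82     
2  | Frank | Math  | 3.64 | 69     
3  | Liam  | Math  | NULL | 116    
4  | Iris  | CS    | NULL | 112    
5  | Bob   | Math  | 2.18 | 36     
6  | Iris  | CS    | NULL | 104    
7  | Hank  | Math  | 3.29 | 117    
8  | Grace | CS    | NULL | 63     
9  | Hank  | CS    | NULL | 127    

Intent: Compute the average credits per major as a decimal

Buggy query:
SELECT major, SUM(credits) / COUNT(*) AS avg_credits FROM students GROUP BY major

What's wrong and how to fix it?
Bug: Both operands are integers, so '/' performs integer division and truncates

Fix: Cast one side to REAL so the division keeps the fractional part

Corrected query:
SELECT major, SUM(credits) * 1.0 / COUNT(*) AS avg_credits FROM students GROUP BY major

Result:
major | avg_credits
------+------------
CS    | 97.6       
Math  | 84.5       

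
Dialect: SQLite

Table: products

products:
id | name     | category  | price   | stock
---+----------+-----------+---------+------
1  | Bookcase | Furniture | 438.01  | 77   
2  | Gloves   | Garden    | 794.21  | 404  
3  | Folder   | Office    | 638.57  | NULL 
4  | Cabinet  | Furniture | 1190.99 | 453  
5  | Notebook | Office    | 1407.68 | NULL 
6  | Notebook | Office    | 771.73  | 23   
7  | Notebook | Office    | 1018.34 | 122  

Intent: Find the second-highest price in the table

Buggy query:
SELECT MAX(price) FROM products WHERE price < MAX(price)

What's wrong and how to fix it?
Bug: MAX(price) on the right of the comparison is an aggregate-in-WHERE error

Fix: Compute the overall MAX in a subquery, then take MAX of rows below it

Corrected query:
SELECT MAX(price) FROM products WHERE price < (SELECT MAX(price) FROM products)

Result:
MAX(price)
----------
1190.99   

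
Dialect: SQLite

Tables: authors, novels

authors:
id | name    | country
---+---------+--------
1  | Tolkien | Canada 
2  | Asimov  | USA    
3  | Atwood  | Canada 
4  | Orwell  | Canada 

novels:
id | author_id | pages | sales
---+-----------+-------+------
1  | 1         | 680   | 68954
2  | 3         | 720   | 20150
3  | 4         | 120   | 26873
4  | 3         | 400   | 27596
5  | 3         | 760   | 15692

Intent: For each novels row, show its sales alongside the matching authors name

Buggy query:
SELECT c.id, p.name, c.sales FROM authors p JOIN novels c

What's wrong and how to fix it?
Bug: Missing join condition: each novels row is matched to all authors rows instead of just its own

Fix: Add ON c.author_id = p.id to the JOIN

Corrected query:
SELECT c.id, p.name, c.sales FROM authors p JOIN novels c ON c.author_id = p.id

Result:
id | name    | sales
---+---------+------
1  | Tolkien | 68954
2  | Atwood  | 20150
3  | Orwell  | 26873
4  | Atwood  | 27596
5  | Atwood  | 15692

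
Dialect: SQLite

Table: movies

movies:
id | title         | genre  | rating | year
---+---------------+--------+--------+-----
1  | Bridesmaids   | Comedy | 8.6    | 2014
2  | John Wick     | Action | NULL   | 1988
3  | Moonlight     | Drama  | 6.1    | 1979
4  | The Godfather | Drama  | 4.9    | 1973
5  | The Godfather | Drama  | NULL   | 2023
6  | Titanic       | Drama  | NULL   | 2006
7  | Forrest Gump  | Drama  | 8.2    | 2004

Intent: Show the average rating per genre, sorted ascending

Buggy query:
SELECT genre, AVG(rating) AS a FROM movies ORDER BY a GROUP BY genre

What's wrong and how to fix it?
Bug: GROUP BY must precede ORDER BY

Fix: Move ORDER BY to the end, after GROUP BY

Corrected query:
SELECT genre, AVG(rating) AS a FROM movies GROUP BY genre ORDER BY a

Result:
genre  | a   
-------+-----
Action | NULL
Drama  | 6.4 
Comedy | 8.6 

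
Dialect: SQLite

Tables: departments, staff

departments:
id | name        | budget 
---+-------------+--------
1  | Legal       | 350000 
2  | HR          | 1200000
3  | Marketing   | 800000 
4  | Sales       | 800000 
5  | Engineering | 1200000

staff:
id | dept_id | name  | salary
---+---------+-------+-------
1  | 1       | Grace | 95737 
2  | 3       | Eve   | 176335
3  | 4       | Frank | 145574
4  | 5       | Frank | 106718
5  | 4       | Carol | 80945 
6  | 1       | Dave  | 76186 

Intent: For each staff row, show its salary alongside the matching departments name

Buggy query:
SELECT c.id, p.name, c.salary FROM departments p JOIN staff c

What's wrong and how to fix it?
Bug: Missing join condition: each staff row is matched to all departments rows instead of just its own

Fix: Add ON c.dept_id = p.id to the JOIN

Corrected query:
SELECT c.id, p.name, c.salary FROM departments p JOIN staff c ON c.dept_id = p.id

Result:
id | name        | salary
---+-------------+-------
1  | Legal       | 95737 
2  | Marketing   | 176335
3  | Sales       | 145574
4  | Engineering | 106718
5  | Sales       | 80945 
6  | Legal       | 76186 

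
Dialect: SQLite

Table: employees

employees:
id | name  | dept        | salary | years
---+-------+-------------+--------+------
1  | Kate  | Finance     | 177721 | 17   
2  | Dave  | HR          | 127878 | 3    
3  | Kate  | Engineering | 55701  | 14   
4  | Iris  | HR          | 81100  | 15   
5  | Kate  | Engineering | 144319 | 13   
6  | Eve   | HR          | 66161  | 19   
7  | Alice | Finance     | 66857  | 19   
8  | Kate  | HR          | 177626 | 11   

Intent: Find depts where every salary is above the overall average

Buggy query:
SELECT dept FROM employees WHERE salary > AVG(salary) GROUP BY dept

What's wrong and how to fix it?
Bug: WHERE evaluates per row before aggregation, so AVG() is unavailable

Fix: Compute the overall average in a scalar subquery and compare each group's MIN against it in HAVING

Corrected query:
SELECT dept FROM employees GROUP BY dept HAVING MIN(salary) > (SELECT AVG(salary) FROM employees)

Result:
(no rows)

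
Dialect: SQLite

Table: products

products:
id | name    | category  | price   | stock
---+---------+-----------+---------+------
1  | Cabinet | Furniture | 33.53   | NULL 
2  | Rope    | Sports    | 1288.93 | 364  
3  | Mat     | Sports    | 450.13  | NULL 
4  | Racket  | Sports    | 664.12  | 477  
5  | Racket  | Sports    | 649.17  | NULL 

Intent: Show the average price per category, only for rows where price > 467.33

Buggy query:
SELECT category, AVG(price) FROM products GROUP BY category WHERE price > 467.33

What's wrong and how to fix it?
Bug: WHERE cannot follow GROUP BY

Fix: Move the WHERE clause before GROUP BY

Corrected query:
SELECT category, AVG(price) FROM products WHERE price > 467.33 GROUP BY category

Result:
category | AVG(price)
---------+-----------
Sports   | 867.406667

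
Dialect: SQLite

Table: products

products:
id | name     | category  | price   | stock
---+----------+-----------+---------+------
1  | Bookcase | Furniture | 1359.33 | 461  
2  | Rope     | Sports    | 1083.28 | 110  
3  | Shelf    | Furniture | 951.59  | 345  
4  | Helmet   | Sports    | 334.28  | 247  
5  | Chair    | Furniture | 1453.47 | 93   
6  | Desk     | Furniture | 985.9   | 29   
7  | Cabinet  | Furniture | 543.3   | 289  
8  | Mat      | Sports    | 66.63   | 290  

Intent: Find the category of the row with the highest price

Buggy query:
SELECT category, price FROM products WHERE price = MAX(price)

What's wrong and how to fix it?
Bug: MAX(price) is an aggregate and cannot be used directly in WHERE

Fix: Use a subquery: WHERE price = (SELECT MAX(price) FROM products)

Corrected query:
SELECT category, price FROM products WHERE price = (SELECT MAX(price) FROM products)

Result:
category  | price  
----------+--------
Furniture | 1453.47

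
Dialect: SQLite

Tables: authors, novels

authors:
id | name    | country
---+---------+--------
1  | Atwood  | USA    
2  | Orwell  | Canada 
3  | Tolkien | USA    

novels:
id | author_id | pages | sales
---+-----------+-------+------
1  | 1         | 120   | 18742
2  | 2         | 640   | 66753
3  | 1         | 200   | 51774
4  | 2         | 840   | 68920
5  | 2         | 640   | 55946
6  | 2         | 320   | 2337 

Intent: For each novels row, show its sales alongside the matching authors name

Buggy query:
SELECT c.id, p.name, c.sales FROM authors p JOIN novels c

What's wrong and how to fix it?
Bug: JOIN with no ON clause produces a cartesian product; every novels row pairs with every authors row

Fix: Add ON c.author_id = p.id to the JOIN

Corrected query:
SELECT c.id, p.name, c.sales FROM authors p JOIN novels c ON c.author_id = p.id

Result:
id | name   | sales
---+--------+------
1  | Atwood | 18742
2  | Orwell | 66753
3  | Atwood | 51774
4  | Orwell | 68920
5  | Orwell | 55946
6  | Orwell | 2337 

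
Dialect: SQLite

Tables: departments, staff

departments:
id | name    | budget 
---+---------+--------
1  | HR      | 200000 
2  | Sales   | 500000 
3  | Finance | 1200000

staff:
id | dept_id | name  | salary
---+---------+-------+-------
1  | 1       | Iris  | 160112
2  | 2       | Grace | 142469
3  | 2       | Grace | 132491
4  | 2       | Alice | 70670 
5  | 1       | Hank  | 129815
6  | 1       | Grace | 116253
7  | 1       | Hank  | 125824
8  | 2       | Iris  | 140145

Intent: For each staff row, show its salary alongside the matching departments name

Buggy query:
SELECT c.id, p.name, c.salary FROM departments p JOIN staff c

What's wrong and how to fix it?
Bug: Missing join condition: each staff row is matched to all departments rows instead of just its own

Fix: Add ON c.dept_id = p.id to the JOIN

Corrected query:
SELECT c.id, p.name, c.salary FROM departments p JOIN staff c ON c.dept_id = p.id

Result:
id | name  | salary
---+-------+-------
1  | HR    | 160112
2  | Sales | 142469
3  | Sales | 132491
4  | Sales | 70670 
5  | HR    | 129815
6  | HR    | 116253
7  | HR    | 125824
8  | Sales | 140145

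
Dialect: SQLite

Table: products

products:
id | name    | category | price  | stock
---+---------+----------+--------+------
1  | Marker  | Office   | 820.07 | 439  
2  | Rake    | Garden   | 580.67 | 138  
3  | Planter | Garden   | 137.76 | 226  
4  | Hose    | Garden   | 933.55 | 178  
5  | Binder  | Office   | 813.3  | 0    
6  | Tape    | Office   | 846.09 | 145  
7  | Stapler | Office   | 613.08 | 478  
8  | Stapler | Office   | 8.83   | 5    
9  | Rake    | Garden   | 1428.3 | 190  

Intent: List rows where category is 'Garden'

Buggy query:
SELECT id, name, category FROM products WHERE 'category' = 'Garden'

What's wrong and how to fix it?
Bug: 'category' in single quotes is a string literal, not the column; the comparison is literal-vs-literal and never true

Fix: Remove the quotes around the column name (or use double quotes for an identifier)

Corrected query:
SELECT id, name, category FROM products WHERE category = 'Garden'

Result:
id | name    | category
---+---------+---------
2  | Rake    | Garden  
3  | Planter | Garden  
4  | Hose    | Garden  
9  | Rake    | Garden  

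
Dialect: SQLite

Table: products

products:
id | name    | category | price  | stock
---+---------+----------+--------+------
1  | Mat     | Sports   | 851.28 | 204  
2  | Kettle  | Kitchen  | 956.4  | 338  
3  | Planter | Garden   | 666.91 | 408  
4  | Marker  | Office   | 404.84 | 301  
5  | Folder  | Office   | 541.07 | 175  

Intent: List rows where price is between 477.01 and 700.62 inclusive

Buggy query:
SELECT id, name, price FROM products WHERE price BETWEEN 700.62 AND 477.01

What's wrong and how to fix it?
Bug: The bounds are reversed; BETWEEN a AND b requires a <= b to match anything

Fix: Swap the bounds so the smaller value comes first

Corrected query:
SELECT id, name, price FROM products WHERE price BETWEEN 477.01 AND 700.62

Result:
id | name    | price 
---+---------+-------
3  | Planter | 666.91
5  | Folder  | 541.07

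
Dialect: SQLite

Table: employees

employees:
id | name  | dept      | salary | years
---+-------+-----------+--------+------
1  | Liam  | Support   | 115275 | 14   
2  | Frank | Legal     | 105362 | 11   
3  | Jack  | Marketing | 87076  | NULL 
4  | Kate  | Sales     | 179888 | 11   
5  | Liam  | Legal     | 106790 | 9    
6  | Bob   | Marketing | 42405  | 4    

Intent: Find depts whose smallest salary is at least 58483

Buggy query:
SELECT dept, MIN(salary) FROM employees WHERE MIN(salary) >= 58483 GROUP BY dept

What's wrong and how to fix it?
Bug: MIN() in WHERE is a misuse of aggregate

Fix: Replace WHERE with HAVING after the GROUP BY

Corrected query:
SELECT dept, MIN(salary) FROM employees GROUP BY dept HAVING MIN(salary) >= 58483

Result:
dept    | MIN(salary)
--------+------------
Legal   | 105362     
Sales   | 179888     
Support | 115275     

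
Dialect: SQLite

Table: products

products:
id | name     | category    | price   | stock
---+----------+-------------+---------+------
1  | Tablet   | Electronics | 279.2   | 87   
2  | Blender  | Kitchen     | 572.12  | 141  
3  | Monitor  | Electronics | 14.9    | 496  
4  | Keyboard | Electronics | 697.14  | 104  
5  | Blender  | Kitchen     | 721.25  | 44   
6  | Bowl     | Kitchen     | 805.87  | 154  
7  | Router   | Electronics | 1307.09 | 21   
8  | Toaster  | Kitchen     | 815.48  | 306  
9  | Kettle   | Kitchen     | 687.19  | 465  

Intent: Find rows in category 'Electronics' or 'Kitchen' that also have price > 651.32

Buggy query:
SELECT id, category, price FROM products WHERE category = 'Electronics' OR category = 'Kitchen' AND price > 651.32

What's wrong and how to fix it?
Bug: AND binds tighter than OR, so this parses as category = 'Electronics' OR (category = 'Kitchen' AND price > 651.32)

Fix: Add parentheses around the OR so the AND applies to both alternatives

Corrected query:
SELECT id, category, price FROM products WHERE (category = 'Electronics' OR category = 'Kitchen') AND price > 651.32

Result:
id | category    | price  
---+-------------+--------
4  | Electronics | 697.14 
5  | Kitchen     | 721.25 
6  | Kitchen     | 805.87 
7  | Electronics | 1307.09
8  | Kitchen     | 815.48 
9  | Kitchen     | 687.19 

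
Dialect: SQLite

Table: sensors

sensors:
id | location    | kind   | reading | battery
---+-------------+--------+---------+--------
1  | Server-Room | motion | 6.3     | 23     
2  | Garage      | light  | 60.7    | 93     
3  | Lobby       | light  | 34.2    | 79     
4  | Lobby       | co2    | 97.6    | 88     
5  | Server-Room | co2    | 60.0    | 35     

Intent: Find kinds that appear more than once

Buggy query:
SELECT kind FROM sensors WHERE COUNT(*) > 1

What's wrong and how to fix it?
Bug: WHERE can't reference COUNT(*); aggregates are computed after WHERE

Fix: Group first, then use HAVING for the count condition

Corrected query:
SELECT kind FROM sensors GROUP BY kind HAVING COUNT(*) > 1

Result:
kind 
-----
co2  
light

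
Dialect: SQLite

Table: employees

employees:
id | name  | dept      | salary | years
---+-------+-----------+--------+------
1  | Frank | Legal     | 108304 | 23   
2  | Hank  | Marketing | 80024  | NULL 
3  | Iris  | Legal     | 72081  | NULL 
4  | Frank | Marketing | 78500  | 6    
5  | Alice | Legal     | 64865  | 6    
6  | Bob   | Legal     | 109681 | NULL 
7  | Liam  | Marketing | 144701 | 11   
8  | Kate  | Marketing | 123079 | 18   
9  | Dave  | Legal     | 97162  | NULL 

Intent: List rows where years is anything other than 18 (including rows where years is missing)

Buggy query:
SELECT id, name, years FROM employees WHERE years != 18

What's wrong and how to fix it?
Bug: 'years != 18' is unknown when years is NULL, so NULL rows are silently excluded

Fix: Add an explicit OR years IS NULL to include the missing-value rows

Corrected query:
SELECT id, name, years FROM employees WHERE years != 18 OR years IS NULL

Result:
id | name  | years
---+-------+------
1  | Frank | 23   
2  | Hank  | NULL 
3  | Iris  | NULL 
4  | Frank | 6    
5  | Alice | 6    
6  | Bob   | NULL 
7  | Liam  | 11   
9  | Dave  | NULL 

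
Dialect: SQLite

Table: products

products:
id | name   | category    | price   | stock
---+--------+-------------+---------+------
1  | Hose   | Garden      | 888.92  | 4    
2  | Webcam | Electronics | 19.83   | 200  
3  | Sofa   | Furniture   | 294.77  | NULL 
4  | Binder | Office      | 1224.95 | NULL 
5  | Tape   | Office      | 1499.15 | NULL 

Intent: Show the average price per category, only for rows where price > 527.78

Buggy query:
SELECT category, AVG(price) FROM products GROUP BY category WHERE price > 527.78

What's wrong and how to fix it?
Bug: Row-level WHERE must come before GROUP BY in the clause order

Fix: Place WHERE between FROM and GROUP BY

Corrected query:
SELECT category, AVG(price) FROM products WHERE price > 527.78 GROUP BY category

Result:
category | AVG(price)
---------+-----------
Garden   | 888.92    
Office   | 1362.05   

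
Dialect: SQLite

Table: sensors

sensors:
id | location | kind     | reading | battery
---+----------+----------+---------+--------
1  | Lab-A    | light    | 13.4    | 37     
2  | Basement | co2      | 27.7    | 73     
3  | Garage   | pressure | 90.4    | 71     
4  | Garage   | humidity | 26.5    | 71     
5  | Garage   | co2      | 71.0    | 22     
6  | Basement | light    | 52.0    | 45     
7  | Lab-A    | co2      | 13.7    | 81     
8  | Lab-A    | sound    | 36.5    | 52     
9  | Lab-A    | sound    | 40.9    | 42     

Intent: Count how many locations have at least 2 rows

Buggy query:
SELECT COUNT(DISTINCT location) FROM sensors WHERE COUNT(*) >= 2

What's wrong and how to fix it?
Bug: WHERE filters individual rows, not groups, so a group-level COUNT is invalid there

Fix: Use a subquery that GROUPs and filters with HAVING, then count its rows

Corrected query:
SELECT COUNT(*) FROM (SELECT location FROM sensors GROUP BY location HAVING COUNT(*) >= 2)

Result:
COUNT(*)
--------
3       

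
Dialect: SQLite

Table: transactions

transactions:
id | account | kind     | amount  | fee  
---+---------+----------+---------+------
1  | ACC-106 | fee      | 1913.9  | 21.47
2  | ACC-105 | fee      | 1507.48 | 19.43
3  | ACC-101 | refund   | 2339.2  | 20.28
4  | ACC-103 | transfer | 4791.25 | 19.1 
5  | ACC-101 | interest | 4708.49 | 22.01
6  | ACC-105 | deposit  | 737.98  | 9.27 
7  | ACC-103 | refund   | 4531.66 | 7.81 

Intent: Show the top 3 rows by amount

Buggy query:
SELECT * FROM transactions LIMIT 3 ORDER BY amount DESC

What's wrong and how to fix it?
Bug: LIMIT must come after ORDER BY

Fix: Sort with ORDER BY, then apply LIMIT

Corrected query:
SELECT * FROM transactions ORDER BY amount DESC LIMIT 3

Result:
id | account | kind     | amount  | fee  
---+---------+----------+---------+------
4  | ACC-103 | transfer | 4791.25 | 19.1 
5  | ACC-101 | interest | 4708.49 | 22.01
7  | ACC-103 | refund   | 4531.66 | 7.81 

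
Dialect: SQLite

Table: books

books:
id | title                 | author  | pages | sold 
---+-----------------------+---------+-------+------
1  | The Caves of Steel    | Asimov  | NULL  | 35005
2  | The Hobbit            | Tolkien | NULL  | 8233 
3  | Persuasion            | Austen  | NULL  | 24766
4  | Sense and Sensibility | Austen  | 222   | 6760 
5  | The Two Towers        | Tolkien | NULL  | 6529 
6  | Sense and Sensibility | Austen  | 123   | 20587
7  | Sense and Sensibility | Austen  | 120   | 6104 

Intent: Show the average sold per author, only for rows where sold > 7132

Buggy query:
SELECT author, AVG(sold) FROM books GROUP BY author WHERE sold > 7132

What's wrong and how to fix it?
Bug: WHERE cannot follow GROUP BY

Fix: Place WHERE between FROM and GROUP BY

Corrected query:
SELECT author, AVG(sold) FROM books WHERE sold > 7132 GROUP BY author

Result:
author  | AVG(sold)
--------+----------
Asimov  | 35005    
Austen  | 22676.5  
Tolkien | 8233     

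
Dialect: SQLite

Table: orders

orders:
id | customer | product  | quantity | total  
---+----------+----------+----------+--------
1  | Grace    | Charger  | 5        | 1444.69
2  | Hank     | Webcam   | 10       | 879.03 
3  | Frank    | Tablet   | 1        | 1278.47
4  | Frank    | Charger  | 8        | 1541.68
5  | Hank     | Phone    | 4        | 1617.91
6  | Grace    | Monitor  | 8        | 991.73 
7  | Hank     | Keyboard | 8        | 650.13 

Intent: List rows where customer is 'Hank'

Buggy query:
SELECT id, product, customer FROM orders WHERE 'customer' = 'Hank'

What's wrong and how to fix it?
Bug: 'customer' in single quotes is a string literal, not the column; the comparison is literal-vs-literal and never true

Fix: Remove the quotes around the column name (or use double quotes for an identifier)

Corrected query:
SELECT id, product, customer FROM orders WHERE customer = 'Hank'

Result:
id | product  | customer
---+----------+---------
2  | Webcam   | Hank    
5  | Phone    | Hank    
7  | Keyboard | Hank    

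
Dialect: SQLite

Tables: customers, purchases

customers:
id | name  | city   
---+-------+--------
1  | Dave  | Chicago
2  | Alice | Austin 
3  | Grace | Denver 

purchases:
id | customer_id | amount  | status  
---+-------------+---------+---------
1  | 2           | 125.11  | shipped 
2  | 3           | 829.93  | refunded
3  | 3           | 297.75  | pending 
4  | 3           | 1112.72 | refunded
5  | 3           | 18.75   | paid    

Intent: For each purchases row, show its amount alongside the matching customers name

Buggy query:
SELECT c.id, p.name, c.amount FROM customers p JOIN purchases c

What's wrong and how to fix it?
Bug: JOIN with no ON clause produces a cartesian product; every purchases row pairs with every customers row

Fix: Add ON c.customer_id = p.id to the JOIN

Corrected query:
SELECT c.id, p.name, c.amount FROM customers p JOIN purchases c ON c.customer_id = p.id

Result:
id | name  | amount 
---+-------+--------
1  | Alice | 125.11 
2  | Grace | 829.93 
3  | Grace | 297.75 
4  | Grace | 1112.72
5  | Grace | 18.75  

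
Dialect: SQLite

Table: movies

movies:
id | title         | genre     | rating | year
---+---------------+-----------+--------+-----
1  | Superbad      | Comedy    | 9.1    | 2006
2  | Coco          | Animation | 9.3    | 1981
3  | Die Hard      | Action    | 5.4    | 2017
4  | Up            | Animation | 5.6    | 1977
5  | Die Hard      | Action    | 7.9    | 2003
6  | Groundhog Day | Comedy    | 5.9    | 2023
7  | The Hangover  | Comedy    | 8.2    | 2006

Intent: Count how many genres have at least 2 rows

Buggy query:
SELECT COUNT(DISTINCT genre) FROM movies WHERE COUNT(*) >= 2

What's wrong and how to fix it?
Bug: COUNT(*) cannot appear in WHERE; the per-group count doesn't exist yet

Fix: Use a subquery that GROUPs and filters with HAVING, then count its rows

Corrected query:
SELECT COUNT(*) FROM (SELECT genre FROM movies GROUP BY genre HAVING COUNT(*) >= 2)

Result:
COUNT(*)
--------
3       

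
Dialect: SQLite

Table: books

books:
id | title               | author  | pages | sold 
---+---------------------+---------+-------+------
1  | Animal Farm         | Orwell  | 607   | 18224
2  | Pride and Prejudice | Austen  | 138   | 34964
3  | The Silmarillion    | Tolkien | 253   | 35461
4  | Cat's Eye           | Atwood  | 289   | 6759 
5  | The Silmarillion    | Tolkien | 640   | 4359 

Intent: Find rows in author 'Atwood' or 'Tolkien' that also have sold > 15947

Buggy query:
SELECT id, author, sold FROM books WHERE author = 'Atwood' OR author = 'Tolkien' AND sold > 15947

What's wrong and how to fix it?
Bug: AND binds tighter than OR, so this parses as author = 'Atwood' OR (author = 'Tolkien' AND sold > 15947)

Fix: Group the OR with parentheses (or use IN), then AND the threshold

Corrected query:
SELECT id, author, sold FROM books WHERE (author = 'Atwood' OR author = 'Tolkien') AND sold > 15947

Result:
id | author  | sold 
---+---------+------
3  | Tolkien | 35461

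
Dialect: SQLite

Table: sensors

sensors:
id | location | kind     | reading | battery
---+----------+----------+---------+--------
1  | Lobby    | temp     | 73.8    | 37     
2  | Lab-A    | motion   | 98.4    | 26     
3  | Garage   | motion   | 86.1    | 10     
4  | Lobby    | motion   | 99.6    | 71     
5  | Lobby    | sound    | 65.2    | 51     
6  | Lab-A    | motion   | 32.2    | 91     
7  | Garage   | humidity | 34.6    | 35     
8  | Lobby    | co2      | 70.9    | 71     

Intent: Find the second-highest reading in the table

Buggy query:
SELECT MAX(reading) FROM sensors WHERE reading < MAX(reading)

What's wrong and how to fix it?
Bug: MAX(reading) on the right of the comparison is an aggregate-in-WHERE error

Fix: Put the inner MAX in a scalar subquery

Corrected query:
SELECT MAX(reading) FROM sensors WHERE reading < (SELECT MAX(reading) FROM sensors)

Result:
MAX(reading)
------------
98.4        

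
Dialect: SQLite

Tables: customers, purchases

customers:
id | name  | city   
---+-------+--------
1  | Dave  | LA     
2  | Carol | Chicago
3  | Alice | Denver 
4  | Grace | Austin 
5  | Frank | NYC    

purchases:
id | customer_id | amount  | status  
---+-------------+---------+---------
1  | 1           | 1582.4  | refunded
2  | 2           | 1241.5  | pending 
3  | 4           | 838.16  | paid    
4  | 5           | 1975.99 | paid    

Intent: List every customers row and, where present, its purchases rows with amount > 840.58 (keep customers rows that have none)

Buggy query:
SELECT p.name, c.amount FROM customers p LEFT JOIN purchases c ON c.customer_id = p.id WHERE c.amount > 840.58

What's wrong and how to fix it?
Bug: Filtering c.amount in WHERE discards the NULL rows produced by LEFT JOIN, turning it into an inner join

Fix: Move the right-table condition into the ON clause so unmatched parents are kept

Corrected query:
SELECT p.name, c.amount FROM customers p LEFT JOIN purchases c ON c.customer_id = p.id AND c.amount > 840.58

Result:
name  | amount 
------+--------
Dave  | 1582.4 
Carol | 1241.5 
Alice | NULL   
Grace | NULL   
Frank | 1975.99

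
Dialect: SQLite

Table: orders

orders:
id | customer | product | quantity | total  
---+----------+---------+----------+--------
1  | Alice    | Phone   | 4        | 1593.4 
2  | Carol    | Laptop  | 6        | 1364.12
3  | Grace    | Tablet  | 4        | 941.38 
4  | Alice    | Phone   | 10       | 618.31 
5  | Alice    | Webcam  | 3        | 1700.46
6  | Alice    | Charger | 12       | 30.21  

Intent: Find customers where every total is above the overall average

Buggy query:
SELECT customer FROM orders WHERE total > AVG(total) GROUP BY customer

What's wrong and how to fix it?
Bug: AVG() is an aggregate; it can't sit directly in WHERE

Fix: Compute the overall average in a scalar subquery and compare each group's MIN against it in HAVING

Corrected query:
SELECT customer FROM orders GROUP BY customer HAVING MIN(total) > (SELECT AVG(total) FROM orders)

Result:
customer
--------
Carol   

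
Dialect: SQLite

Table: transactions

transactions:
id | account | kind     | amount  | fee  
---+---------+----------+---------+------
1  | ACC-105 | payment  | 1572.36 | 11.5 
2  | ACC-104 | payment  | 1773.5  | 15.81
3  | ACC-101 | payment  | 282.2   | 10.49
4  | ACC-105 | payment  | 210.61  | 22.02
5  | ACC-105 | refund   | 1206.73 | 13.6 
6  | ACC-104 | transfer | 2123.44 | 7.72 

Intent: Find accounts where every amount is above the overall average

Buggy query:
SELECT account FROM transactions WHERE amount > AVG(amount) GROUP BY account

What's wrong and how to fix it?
Bug: WHERE evaluates per row before aggregation, so AVG() is unavailable

Fix: Use a subquery for AVG and a HAVING MIN(...) filter so the condition holds for every row in the group

Corrected query:
SELECT account FROM transactions GROUP BY account HAVING MIN(amount) > (SELECT AVG(amount) FROM transactions)

Result:
account
-------
ACC-104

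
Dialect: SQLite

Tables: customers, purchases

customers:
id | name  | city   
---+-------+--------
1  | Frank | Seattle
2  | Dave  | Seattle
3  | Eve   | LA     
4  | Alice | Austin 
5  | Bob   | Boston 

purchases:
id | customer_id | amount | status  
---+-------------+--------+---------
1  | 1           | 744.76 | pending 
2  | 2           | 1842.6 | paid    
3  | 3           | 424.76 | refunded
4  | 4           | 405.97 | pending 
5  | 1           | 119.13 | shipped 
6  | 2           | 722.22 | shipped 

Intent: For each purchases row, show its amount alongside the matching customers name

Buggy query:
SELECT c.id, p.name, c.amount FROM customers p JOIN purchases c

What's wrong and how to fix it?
Bug: Missing join condition: each purchases row is matched to all customers rows instead of just its own

Fix: Add ON c.customer_id = p.id to the JOIN

Corrected query:
SELECT c.id, p.name, c.amount FROM customers p JOIN purchases c ON c.customer_id = p.id

Result:
id | name  | amount
---+-------+-------
1  | Frank | 744.76
2  | Dave  | 1842.6
3  | Eve   | 424.76
4  | Alice | 405.97
5  | Frank | 119.13
6  | Dave  | 722.22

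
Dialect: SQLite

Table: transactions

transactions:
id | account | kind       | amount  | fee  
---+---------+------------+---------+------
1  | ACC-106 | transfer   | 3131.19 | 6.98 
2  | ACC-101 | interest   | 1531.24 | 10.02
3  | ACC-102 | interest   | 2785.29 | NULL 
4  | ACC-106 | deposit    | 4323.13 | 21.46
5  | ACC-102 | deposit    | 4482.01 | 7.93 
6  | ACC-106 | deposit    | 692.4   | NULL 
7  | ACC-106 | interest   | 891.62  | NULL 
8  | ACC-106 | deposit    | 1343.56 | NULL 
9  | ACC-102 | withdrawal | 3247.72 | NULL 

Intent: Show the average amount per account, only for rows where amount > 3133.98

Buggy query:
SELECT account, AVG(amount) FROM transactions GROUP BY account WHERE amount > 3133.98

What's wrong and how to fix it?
Bug: Row-level WHERE must come before GROUP BY in the clause order

Fix: Place WHERE between FROM and GROUP BY

Corrected query:
SELECT account, AVG(amount) FROM transactions WHERE amount > 3133.98 GROUP BY account

Result:
account | AVG(amount)
--------+------------
ACC-102 | 3864.865   
ACC-106 | 4323.13    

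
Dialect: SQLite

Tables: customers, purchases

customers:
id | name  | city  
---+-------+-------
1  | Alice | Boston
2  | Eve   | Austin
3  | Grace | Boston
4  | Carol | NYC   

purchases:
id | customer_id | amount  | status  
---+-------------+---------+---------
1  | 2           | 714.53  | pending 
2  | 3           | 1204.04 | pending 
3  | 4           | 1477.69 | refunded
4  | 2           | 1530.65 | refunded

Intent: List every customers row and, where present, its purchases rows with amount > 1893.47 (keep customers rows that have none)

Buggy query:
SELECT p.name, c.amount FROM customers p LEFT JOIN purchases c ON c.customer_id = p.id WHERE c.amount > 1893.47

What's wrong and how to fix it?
Bug: A WHERE condition on the right-hand table after LEFT JOIN drops unmatched parents

Fix: Put 'c.amount > 1893.47' in the JOIN's ON clause instead of WHERE

Corrected query:
SELECT p.name, c.amount FROM customers p LEFT JOIN purchases c ON c.customer_id = p.id AND c.amount > 1893.47

Result:
name  | amount
------+-------
Alice | NULL  
Eve   | NULL  
Grace | NULL  
Carol | NULL  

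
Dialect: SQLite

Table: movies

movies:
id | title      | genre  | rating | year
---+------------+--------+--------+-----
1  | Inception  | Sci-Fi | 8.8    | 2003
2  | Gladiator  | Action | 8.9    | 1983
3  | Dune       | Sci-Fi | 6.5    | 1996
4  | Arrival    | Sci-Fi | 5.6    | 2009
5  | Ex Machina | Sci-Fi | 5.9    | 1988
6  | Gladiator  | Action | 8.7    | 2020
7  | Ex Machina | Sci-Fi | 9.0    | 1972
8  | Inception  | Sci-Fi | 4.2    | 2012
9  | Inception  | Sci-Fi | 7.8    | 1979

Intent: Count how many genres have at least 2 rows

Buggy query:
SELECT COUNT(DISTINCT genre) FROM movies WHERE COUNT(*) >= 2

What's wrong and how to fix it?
Bug: COUNT(*) cannot appear in WHERE; the per-group count doesn't exist yet

Fix: Use a subquery that GROUPs and filters with HAVING, then count its rows

Corrected query:
SELECT COUNT(*) FROM (SELECT genre FROM movies GROUP BY genre HAVING COUNT(*) >= 2)

Result:
COUNT(*)
--------
2       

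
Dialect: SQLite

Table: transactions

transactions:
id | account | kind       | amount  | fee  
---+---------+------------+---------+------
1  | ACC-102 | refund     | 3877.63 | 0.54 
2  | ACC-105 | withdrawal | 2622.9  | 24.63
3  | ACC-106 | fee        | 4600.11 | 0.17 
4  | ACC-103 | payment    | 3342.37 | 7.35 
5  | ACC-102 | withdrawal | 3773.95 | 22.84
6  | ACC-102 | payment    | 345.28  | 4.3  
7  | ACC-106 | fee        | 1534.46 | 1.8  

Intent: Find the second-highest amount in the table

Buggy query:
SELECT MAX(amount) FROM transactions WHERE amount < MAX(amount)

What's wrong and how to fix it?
Bug: MAX(amount) on the right of the comparison is an aggregate-in-WHERE error

Fix: Compute the overall MAX in a subquery, then take MAX of rows below it

Corrected query:
SELECT MAX(amount) FROM transactions WHERE amount < (SELECT MAX(amount) FROM transactions)

Result:
MAX(amount)
-----------
3877.63    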